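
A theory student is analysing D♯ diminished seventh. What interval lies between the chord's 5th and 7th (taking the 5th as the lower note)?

D♯dim7 (D♯ diminished seventh): D♯ F♯ A C.
5th = A; 7th = C.
3 letter names make it a third; at 3 semitones (a half step narrower than major) the quality is minor.

minor 3rd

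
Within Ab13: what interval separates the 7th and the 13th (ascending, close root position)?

M7

Spelling the chord: Ab–C–Eb–Gb–Bb–F.
7th = Gb; 13th = F.
From Gb to F is 11 semitones, exactly the major seventh.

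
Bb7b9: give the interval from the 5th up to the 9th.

The chord tones of Bb7b9 are Bb–D–F–Ab–Cb.
That puts F below Cb.
5 letter names make it a fifth; at 6 semitones (a half step narrower than perfect) the quality is diminished.

diminished 5th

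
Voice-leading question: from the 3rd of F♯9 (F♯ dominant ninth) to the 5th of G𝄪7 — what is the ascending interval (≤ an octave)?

F♯9 (F♯ dominant ninth) has A♯ as its 3rd, and G𝄪7 has D𝄪 as its 5th.
From A♯ to D𝄪: 6 semitones over a fourth = augmented.

augmented 4th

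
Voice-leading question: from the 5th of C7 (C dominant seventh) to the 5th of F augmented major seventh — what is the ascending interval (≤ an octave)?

A4

C7 (C dominant seventh) has G as its 5th, and F augmented major seventh has C# as its 5th.
From G to C#: 6 semitones over a fourth = augmented.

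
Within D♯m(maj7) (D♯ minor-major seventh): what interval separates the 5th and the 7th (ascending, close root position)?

major third

The chord tones of D♯m(maj7) (D♯ minor-major seventh) are D♯ F♯ A♯ C𝄪.
5th = A♯; 7th = C𝄪.
A♯ up to C𝄪 spans 3 letter names and 4 semitones — a major third.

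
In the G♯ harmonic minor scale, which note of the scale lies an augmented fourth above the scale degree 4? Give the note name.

The scale is G♯ A♯ B C♯ D♯ E F𝄪.
The scale degree 4 is C♯; an augmented fourth above that is F𝄪 — scale degree 7.

F##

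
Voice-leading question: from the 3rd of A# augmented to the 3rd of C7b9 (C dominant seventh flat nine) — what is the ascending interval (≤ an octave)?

diminished third

The 3rd of A# augmented is C##; the 3rd of C7b9 (C dominant seventh flat nine) is E.
From C## to E: 2 semitones over a third = diminished.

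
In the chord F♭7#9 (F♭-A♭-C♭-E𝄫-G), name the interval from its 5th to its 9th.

So we need the interval from C♭ up to G.
5 letter names make it a fifth; at 8 semitones (a half step wider than perfect) the quality is augmented.

augmented 5th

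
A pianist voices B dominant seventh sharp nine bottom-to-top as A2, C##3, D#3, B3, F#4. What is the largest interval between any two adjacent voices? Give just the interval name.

minor 6th

Adjacent intervals: A2→C##3 = augmented third; C##3→D#3 = minor second; D#3→B3 = minor sixth; B3→F#4 = perfect fifth.
The largest is D#3 to B3, a minor sixth (8 semitones).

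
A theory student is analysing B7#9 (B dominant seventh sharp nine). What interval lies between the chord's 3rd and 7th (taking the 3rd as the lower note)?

diminished fifth

B dominant seventh sharp nine is spelled B-D#-F#-A-C##.
3rd = D#; 7th = A.
5 letter names make it a fifth; at 6 semitones (a half step narrower than perfect) the quality is diminished.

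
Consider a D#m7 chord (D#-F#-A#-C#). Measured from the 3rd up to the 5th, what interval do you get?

M3

The 3rd is F# and the 5th is A#.
Counting 3 letters and 4 half steps from F# gives a major third.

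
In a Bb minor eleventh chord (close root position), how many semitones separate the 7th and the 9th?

Spelling the chord: Bb Db F Ab C Eb.
Ab to C is a major third: 4 semitones.

4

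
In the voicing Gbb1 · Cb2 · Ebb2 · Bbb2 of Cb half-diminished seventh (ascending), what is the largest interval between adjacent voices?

Adjacent intervals: Gbb1→Cb2 = augmented fourth; Cb2→Ebb2 = minor third; Ebb2→Bbb2 = perfect fifth.
The largest is Ebb2 to Bbb2, a perfect fifth (7 semitones).

P5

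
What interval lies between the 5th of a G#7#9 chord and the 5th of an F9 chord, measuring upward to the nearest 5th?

diminished 7th

G#7#9 has D# as its 5th, and F9 has C as its 5th.
7 letter names make it a seventh; at 9 semitones (a whole step narrower than major) the quality is diminished.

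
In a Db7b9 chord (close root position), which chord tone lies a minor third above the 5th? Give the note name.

Cb

Spelling the chord: Db-F-Ab-Cb-Ebb.
The 5th is Ab. A minor third above Ab is Cb.
Cb is the chord's 7th.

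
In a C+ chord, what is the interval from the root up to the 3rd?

major third

C+ (C augmented): C E G#.
That puts C below E.
C up to E spans 3 letter names and 4 semitones — a major third.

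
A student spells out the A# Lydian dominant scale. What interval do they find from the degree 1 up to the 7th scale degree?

minor seventh

A# lydian dominant: A# B# C## D## E# F## G#.
The degree 1 is A# and the 7th scale degree is G#.
7 letter names make it a seventh; at 10 semitones (a half step narrower than major) the quality is minor.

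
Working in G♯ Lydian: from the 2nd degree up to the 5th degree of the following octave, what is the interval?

perfect eleventh

G♯ lydian: G♯ A♯ B♯ C𝄪 D♯ E♯ F𝄪.
That puts A♯ below D♯.
From A♯ to D♯ is 17 semitones, exactly the perfect eleventh.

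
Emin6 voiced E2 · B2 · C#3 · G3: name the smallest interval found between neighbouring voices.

major second

Adjacent intervals: E2→B2 = perfect fifth; B2→C#3 = major second; C#3→G3 = diminished fifth.
The smallest is B2 to C#3, a major second (2 semitones).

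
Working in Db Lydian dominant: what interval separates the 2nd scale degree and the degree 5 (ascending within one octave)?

The scale runs Db Eb F G Ab Bb Cb.
So we need the interval from Eb up to Ab.
Eb up to Ab spans 4 letter names and 5 semitones — a perfect fourth.

perfect 4th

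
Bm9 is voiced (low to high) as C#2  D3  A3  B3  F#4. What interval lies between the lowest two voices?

minor ninth

Those voices are C#2 and D3.
From C# to D: 13 semitones over a ninth = minor.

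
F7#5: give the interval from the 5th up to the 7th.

diminished third

Spelling the chord: F-A-C♯-E♭.
5th = C♯; 7th = E♭.
From C♯ to E♭: 2 semitones over a third = diminished.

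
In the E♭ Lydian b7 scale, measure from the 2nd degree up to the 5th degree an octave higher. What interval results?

perfect 11th

Spelling the E♭ Lydian b7 scale: E♭ F G A B♭ C D♭.
So we need the interval from F up to B♭.
Counting 11 letters and 17 half steps from F gives a perfect eleventh.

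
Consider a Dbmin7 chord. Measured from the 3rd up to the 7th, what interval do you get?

perfect fifth

Spelling the chord: Db–Fb–Ab–Cb.
The 3rd is Fb and the 7th is Cb.
From Fb to Cb is 7 semitones, exactly the perfect fifth.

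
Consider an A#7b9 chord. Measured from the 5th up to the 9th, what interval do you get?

diminished fifth

A#7b9 (A# dominant seventh flat nine): A# C## E# G# B.
That puts E# below B.
5 letter names make it a fifth; at 6 semitones (a half step narrower than perfect) the quality is diminished.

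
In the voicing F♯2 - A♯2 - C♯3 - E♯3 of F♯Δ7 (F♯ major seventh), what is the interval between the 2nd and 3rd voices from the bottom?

m3

Those voices are A♯2 and C♯3.
A♯ up to C♯ is 3 semitones, a half step narrower than a major third, so the interval is minor.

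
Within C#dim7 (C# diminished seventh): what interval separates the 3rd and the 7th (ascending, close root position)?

C#dim7 (C# diminished seventh): C#, E, G, Bb.
That puts E below Bb.
5 letter names make it a fifth; at 6 semitones (a half step narrower than perfect) the quality is diminished.

diminished fifth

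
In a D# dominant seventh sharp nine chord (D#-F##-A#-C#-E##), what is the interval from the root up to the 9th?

augmented ninth

Root = D#; 9th = E##.
From D# to E##: 15 semitones over a ninth = augmented.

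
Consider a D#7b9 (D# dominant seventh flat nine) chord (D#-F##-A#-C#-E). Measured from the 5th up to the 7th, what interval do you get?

That puts A# below C#.
From A# to C#: 3 semitones over a third = minor.

minor third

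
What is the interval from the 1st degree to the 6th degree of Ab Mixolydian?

major 6th

Spelling Ab Mixolydian: Ab Bb C Db Eb F Gb.
The 1st degree is Ab and the 6th scale degree is F.
Ab up to F spans 6 letter names and 9 semitones — a major sixth.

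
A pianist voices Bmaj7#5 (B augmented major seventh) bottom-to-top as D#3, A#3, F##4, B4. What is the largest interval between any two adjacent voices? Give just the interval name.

major sixth

Adjacent intervals: D#3→A#3 = perfect fifth; A#3→F##4 = major sixth; F##4→B4 = diminished fourth.
The largest is A#3 to F##4, a major sixth (9 semitones).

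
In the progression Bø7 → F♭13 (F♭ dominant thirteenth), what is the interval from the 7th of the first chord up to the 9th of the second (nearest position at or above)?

Bø7 has A as its 7th, and F♭13 (F♭ dominant thirteenth) has G♭ as its 9th.
7 letter names make it a seventh; at 9 semitones (a whole step narrower than major) the quality is diminished.

d7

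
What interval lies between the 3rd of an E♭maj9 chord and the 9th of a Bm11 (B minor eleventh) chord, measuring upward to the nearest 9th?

augmented 4th

E♭maj9 has G as its 3rd, and Bm11 (B minor eleventh) has C♯ as its 9th.
From G to C♯: 6 semitones over a fourth = augmented.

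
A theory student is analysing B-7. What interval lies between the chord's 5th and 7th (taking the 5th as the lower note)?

The chord tones of B minor seventh are B, D, F♯, A.
5th = F♯; 7th = A.
3 letter names make it a third; at 3 semitones (a half step narrower than major) the quality is minor.

m3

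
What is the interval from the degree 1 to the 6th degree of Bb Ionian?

The scale runs Bb C D Eb F G A.
So we need the interval from Bb up to G.
Bb up to G spans 6 letter names and 9 semitones — a major sixth.

major sixth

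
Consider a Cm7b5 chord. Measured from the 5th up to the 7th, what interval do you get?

The chord tones of Cm7b5 (C half-diminished seventh) are C Eb Gb Bb.
So we need the interval from Gb up to Bb.
Counting 3 letters and 4 half steps from Gb gives a major third.

M3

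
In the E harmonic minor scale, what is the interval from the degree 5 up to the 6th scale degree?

minor 2nd

Spelling the E harmonic minor scale: E F# G A B C D#.
That puts B below C.
From B to C: 1 semitone over a second = minor.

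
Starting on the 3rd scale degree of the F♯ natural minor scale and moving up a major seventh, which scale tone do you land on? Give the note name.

G#

The scale is F♯ G♯ A B C♯ D E.
The 3rd scale degree is A; a major seventh above that is G♯ — scale degree 2.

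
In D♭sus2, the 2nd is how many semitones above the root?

Spelling the chord: D♭ E♭ A♭.
D♭ to E♭ is a major second: 2 semitones.

2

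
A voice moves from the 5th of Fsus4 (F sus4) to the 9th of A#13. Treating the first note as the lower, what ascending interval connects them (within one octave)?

augmented 7th

Fsus4 (F sus4) has C as its 5th, and A#13 has B# as its 9th.
7 letter names make it a seventh; at 12 semitones (a half step wider than major) the quality is augmented.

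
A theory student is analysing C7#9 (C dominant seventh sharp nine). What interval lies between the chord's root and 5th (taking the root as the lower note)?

C dominant seventh sharp nine is spelled C, E, G, B♭, D♯.
So we need the interval from C up to G.
Counting 5 letters and 7 half steps from C gives a perfect fifth.

perfect fifth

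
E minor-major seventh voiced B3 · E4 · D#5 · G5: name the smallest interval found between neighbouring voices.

Adjacent intervals: B3→E4 = perfect fourth; E4→D#5 = major seventh; D#5→G5 = diminished fourth.
The smallest is D#5 to G5, a diminished fourth (4 semitones).

d4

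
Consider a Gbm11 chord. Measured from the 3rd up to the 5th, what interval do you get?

Gbm11: Gb Bbb Db Fb Ab Cb.
So we need the interval from Bbb up to Db.
Bbb up to Db spans 3 letter names and 4 semitones — a major third.

major third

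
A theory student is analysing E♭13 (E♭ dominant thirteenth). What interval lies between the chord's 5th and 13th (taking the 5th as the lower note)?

The chord tones of E♭13 are E♭ G B♭ D♭ F C.
The 5th is B♭ and the 13th is C.
From B♭ to C is 14 semitones, exactly the major ninth.

major ninth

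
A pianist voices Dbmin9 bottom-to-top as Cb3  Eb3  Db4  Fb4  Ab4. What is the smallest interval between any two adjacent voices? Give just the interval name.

Adjacent intervals: Cb3→Eb3 = major third; Eb3→Db4 = minor seventh; Db4→Fb4 = minor third; Fb4→Ab4 = major third.
The smallest is Db4 to Fb4, a minor third (3 semitones).

minor third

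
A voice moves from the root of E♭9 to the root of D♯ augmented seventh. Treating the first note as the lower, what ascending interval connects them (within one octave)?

E♭9 has E♭ as its root, and D♯ augmented seventh has D♯ as its root.
7 letter names make it a seventh; at 12 semitones (a half step wider than major) the quality is augmented.

augmented seventh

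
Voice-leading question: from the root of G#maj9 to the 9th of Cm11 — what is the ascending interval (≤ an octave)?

The root of G#maj9 is G#; the 9th of Cm11 is D.
5 letter names make it a fifth; at 6 semitones (a half step narrower than perfect) the quality is diminished.

diminished fifth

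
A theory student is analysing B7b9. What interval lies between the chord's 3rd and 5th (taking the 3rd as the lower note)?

B dominant seventh flat nine: B D♯ F♯ A C.
The 3rd is D♯ and the 5th is F♯.
From D♯ to F♯: 3 semitones over a third = minor.

minor third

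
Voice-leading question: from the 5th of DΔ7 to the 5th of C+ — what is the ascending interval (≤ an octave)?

The 5th of DΔ7 is A; the 5th of C+ is G#.
From A to G# is 11 semitones, exactly the major seventh.

major seventh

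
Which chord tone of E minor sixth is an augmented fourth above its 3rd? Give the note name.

C#

E minor sixth is spelled E–G–B–C#.
The 3rd is G. An augmented fourth above G is C#.
C# is the chord's 6th.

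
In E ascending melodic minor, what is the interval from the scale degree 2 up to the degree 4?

Spelling E ascending melodic minor: E F# G A B C# D#.
The scale degree 2 is F# and the 4th degree is A.
From F# to A: 3 semitones over a third = minor.

minor third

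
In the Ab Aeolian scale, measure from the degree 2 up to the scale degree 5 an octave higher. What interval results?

P11

The scale runs Ab Bb Cb Db Eb Fb Gb.
Degree 2 = Bb; degree 5 (up an octave) = Eb.
From Bb to Eb is 17 semitones, exactly the perfect eleventh.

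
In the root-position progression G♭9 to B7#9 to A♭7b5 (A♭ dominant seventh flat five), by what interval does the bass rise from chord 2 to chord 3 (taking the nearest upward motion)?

diminished seventh

The roots are B and A♭.
7 letter names make it a seventh; at 9 semitones (a whole step narrower than major) the quality is diminished.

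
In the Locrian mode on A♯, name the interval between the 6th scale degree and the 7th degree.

The scale runs A♯ B C♯ D♯ E F♯ G♯.
So we need the interval from F♯ up to G♯.
F♯ up to G♯ spans 2 letter names and 2 semitones — a major second.

major second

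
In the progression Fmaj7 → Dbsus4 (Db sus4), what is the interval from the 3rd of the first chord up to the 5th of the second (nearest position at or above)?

The 3rd of Fmaj7 is A; the 5th of Dbsus4 (Db sus4) is Ab.
A up to Ab is 11 semitones, a half step narrower than a perfect octave, so the interval is diminished.

diminished octave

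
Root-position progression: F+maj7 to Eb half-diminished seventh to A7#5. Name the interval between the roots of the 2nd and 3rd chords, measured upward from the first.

The roots are Eb and A.
From Eb to A: 6 semitones over a fourth = augmented.

A4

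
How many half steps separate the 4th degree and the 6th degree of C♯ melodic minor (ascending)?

4

The scale is C♯ D♯ E F♯ G♯ A♯ B♯.
F♯ up to A♯ is a major third — 4 semitones.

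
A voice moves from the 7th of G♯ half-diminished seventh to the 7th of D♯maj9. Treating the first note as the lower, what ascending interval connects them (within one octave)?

augmented fifth

The 7th of G♯ half-diminished seventh is F♯; the 7th of D♯maj9 is C𝄪.
5 letter names make it a fifth; at 8 semitones (a half step wider than perfect) the quality is augmented.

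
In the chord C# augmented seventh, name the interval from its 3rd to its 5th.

The chord tones of C#7#5 are C# E# G## B.
So we need the interval from E# up to G##.
Counting 3 letters and 4 half steps from E# gives a major third.

M3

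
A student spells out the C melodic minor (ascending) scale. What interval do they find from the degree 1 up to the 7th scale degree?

major seventh

C melodic minor: C D Eb F G A B.
The degree 1 is C and the 7th degree is B.
C up to B spans 7 letter names and 11 semitones — a major seventh.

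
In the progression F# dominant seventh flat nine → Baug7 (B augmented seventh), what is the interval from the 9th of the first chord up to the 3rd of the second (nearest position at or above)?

augmented fifth

The 9th of F# dominant seventh flat nine is G; the 3rd of Baug7 (B augmented seventh) is D#.
5 letter names make it a fifth; at 8 semitones (a half step wider than perfect) the quality is augmented.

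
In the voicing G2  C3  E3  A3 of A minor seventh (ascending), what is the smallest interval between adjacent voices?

Adjacent intervals: G2→C3 = perfect fourth; C3→E3 = major third; E3→A3 = perfect fourth.
The smallest is C3 to E3, a major third (4 semitones).

major third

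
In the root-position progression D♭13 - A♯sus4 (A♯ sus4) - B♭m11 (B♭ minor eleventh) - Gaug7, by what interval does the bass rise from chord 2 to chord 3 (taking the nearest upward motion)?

d2

The roots are A♯ and B♭.
From A♯ to B♭: 0 semitones over a second = diminished.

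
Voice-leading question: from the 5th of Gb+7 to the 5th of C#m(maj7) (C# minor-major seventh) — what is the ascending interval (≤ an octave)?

Gb+7 has D as its 5th, and C#m(maj7) (C# minor-major seventh) has G# as its 5th.
4 letter names make it a fourth; at 6 semitones (a half step wider than perfect) the quality is augmented.

augmented fourth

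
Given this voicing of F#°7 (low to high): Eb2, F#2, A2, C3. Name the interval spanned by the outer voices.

The outer voices are Eb2 and C3.
Counting 6 letters and 9 half steps from Eb gives a major sixth.

M6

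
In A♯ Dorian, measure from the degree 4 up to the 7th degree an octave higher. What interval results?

perfect 11th

A♯ dorian: A♯ B♯ C♯ D♯ E♯ F𝄪 G♯.
The degree 4 is D♯ and the degree 7 (up an octave) is G♯.
Counting 11 letters and 17 half steps from D♯ gives a perfect eleventh.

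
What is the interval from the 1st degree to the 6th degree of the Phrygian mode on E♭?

minor sixth

Spelling the Phrygian mode on E♭: E♭ F♭ G♭ A♭ B♭ C♭ D♭.
So we need the interval from E♭ up to C♭.
6 letter names make it a sixth; at 8 semitones (a half step narrower than major) the quality is minor.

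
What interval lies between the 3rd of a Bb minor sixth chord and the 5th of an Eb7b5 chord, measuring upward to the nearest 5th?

Bb minor sixth has Db as its 3rd, and Eb7b5 has Bbb as its 5th.
From Db to Bbb: 8 semitones over a sixth = minor.

minor sixth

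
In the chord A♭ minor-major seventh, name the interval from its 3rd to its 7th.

augmented fifth

A♭mM7: A♭ C♭ E♭ G.
That puts C♭ below G.
C♭ up to G is 8 semitones, a half step wider than a perfect fifth, so the interval is augmented.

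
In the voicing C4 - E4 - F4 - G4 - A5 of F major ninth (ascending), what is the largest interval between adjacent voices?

major 9th

Adjacent intervals: C4→E4 = major third; E4→F4 = minor second; F4→G4 = major second; G4→A5 = major ninth.
The largest is G4 to A5, a major ninth (14 semitones).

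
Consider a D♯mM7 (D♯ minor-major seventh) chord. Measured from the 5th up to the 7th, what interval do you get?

major third

The chord tones of D♯m(maj7) (D♯ minor-major seventh) are D♯ F♯ A♯ C𝄪.
That puts A♯ below C𝄪.
A♯ up to C𝄪 spans 3 letter names and 4 semitones — a major third.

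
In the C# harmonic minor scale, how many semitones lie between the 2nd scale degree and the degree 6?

The scale is C# D# E F# G# A B#.
D# up to A is a diminished fifth — 6 semitones.

6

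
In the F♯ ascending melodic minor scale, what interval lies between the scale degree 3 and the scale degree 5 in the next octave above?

Spelling the F♯ ascending melodic minor scale: F♯ G♯ A B C♯ D♯ E♯.
Scale degree 3 = A; 5th scale degree (up an octave) = C♯.
Counting 10 letters and 16 half steps from A gives a major tenth.

major tenth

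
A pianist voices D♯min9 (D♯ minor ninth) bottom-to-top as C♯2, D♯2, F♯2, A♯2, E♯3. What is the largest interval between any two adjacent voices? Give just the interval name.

Adjacent intervals: C♯2→D♯2 = major second; D♯2→F♯2 = minor third; F♯2→A♯2 = major third; A♯2→E♯3 = perfect fifth.
The largest is A♯2 to E♯3, a perfect fifth (7 semitones).

P5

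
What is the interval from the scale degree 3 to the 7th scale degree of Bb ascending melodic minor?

A5

The scale runs Bb C Db Eb F G A.
The scale degree 3 is Db and the 7th degree is A.
5 letter names make it a fifth; at 8 semitones (a half step wider than perfect) the quality is augmented.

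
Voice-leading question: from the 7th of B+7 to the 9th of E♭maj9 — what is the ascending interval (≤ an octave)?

The 7th of B+7 is A; the 9th of E♭maj9 is F.
From A to F: 8 semitones over a sixth = minor.

minor sixth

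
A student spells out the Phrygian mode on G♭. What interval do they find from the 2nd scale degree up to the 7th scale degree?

major sixth

G♭ phrygian: G♭ A𝄫 B𝄫 C♭ D♭ E𝄫 F♭.
2nd scale degree = A𝄫; 7th scale degree = F♭.
A𝄫 up to F♭ spans 6 letter names and 9 semitones — a major sixth.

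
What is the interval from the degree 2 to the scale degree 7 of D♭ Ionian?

D♭ major: D♭ E♭ F G♭ A♭ B♭ C.
Degree 2 = E♭; 7th degree = C.
Counting 6 letters and 9 half steps from E♭ gives a major sixth.

major sixth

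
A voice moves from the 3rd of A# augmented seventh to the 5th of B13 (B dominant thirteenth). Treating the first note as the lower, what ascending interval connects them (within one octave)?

d4

A# augmented seventh has C## as its 3rd, and B13 (B dominant thirteenth) has F# as its 5th.
4 letter names make it a fourth; at 4 semitones (a half step narrower than perfect) the quality is diminished.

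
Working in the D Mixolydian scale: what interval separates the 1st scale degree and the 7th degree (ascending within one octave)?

minor seventh

The scale runs D E F# G A B C.
The 1st scale degree is D and the degree 7 is C.
From D to C: 10 semitones over a seventh = minor.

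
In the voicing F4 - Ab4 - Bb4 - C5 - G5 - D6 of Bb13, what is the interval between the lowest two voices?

Those voices are F4 and Ab4.
From F to Ab: 3 semitones over a third = minor.

minor 3rd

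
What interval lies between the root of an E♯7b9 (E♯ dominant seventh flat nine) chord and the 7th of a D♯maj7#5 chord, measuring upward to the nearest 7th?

major 6th

E♯7b9 (E♯ dominant seventh flat nine) has E♯ as its root, and D♯maj7#5 has C𝄪 as its 7th.
E♯ up to C𝄪 spans 6 letter names and 9 semitones — a major sixth.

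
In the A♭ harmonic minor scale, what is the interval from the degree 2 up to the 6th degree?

The scale runs A♭ B♭ C♭ D♭ E♭ F♭ G.
The degree 2 is B♭ and the scale degree 6 is F♭.
B♭ up to F♭ is 6 semitones, a half step narrower than a perfect fifth, so the interval is diminished.

diminished fifth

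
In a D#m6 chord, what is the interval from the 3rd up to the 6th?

Spelling the chord: D#, F#, A#, B#.
So we need the interval from F# up to B#.
From F# to B#: 6 semitones over a fourth = augmented.

A4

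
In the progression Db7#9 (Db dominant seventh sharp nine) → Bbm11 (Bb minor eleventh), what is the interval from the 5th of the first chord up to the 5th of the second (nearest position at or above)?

major sixth

Db7#9 (Db dominant seventh sharp nine) has Ab as its 5th, and Bbm11 (Bb minor eleventh) has F as its 5th.
Counting 6 letters and 9 half steps from Ab gives a major sixth.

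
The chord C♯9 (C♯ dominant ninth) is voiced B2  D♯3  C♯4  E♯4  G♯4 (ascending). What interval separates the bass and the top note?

The outer voices are B2 and G♯4.
B up to G♯ spans 13 letter names and 21 semitones — a major thirteenth.

major thirteenth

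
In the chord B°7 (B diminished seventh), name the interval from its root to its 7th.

diminished seventh

The chord tones of B diminished seventh are B, D, F, A♭.
The root is B and the 7th is A♭.
From B to A♭: 9 semitones over a seventh = diminished.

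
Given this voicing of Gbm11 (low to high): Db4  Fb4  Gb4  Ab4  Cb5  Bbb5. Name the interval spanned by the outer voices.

The outer voices are Db4 and Bbb5.
Db up to Bbb is 20 semitones, a half step narrower than a major thirteenth, so the interval is minor.

minor thirteenth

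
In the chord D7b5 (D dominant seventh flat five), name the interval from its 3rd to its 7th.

diminished fifth

Spelling the chord: D F# Ab C.
The 3rd is F# and the 7th is C.
5 letter names make it a fifth; at 6 semitones (a half step narrower than perfect) the quality is diminished.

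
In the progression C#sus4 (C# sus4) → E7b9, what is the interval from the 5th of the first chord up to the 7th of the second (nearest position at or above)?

C#sus4 (C# sus4) has G# as its 5th, and E7b9 has D as its 7th.
5 letter names make it a fifth; at 6 semitones (a half step narrower than perfect) the quality is diminished.

diminished fifth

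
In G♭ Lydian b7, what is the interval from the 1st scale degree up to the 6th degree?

G♭ lydian dominant: G♭ A♭ B♭ C D♭ E♭ F♭.
That puts G♭ below E♭.
G♭ up to E♭ spans 6 letter names and 9 semitones — a major sixth.

M6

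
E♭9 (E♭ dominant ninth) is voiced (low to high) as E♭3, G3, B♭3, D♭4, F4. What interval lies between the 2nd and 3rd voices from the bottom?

Those voices are G3 and B♭3.
G up to B♭ is 3 semitones, a half step narrower than a major third, so the interval is minor.

m3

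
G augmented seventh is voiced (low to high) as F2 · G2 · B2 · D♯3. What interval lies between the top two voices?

M3

Those voices are B2 and D♯3.
Counting 3 letters and 4 half steps from B gives a major third.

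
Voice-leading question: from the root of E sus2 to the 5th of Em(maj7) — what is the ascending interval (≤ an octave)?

perfect 5th

E sus2 has E as its root, and Em(maj7) has B as its 5th.
E up to B spans 5 letter names and 7 semitones — a perfect fifth.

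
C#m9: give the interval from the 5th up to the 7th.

Spelling the chord: C# E G# B D#.
The 5th is G# and the 7th is B.
From G# to B: 3 semitones over a third = minor.

minor third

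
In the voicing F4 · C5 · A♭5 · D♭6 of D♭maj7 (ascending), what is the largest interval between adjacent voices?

minor sixth

Adjacent intervals: F4→C5 = perfect fifth; C5→A♭5 = minor sixth; A♭5→D♭6 = perfect fourth.
The largest is C5 to A♭5, a minor sixth (8 semitones).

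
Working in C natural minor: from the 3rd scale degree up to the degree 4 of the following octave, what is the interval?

The scale runs C D Eb F G Ab Bb.
So we need the interval from Eb up to F.
Counting 9 letters and 14 half steps from Eb gives a major ninth.

major ninth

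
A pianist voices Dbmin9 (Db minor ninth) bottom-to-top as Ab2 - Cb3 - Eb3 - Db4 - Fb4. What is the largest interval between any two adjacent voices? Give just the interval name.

minor seventh

Adjacent intervals: Ab2→Cb3 = minor third; Cb3→Eb3 = major third; Eb3→Db4 = minor seventh; Db4→Fb4 = minor third.
The largest is Eb3 to Db4, a minor seventh (10 semitones).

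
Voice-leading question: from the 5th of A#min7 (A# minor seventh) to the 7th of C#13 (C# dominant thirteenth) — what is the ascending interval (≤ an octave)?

diminished fifth

A#min7 (A# minor seventh) has E# as its 5th, and C#13 (C# dominant thirteenth) has B as its 7th.
From E# to B: 6 semitones over a fifth = diminished.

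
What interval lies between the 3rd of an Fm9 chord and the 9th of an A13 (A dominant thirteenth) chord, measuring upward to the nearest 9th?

Fm9 has Ab as its 3rd, and A13 (A dominant thirteenth) has B as its 9th.
From Ab to B: 3 semitones over a second = augmented.

augmented 2nd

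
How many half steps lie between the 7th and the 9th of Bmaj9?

3

Bmaj9 is spelled B D# F# A# C#.
A# to C# is a minor third: 3 semitones.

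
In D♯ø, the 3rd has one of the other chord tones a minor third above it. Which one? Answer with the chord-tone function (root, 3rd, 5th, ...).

D♯ø7 is spelled D♯ F♯ A C♯.
The 3rd is F♯. A minor third above F♯ is A.
A is the chord's 5th.

5th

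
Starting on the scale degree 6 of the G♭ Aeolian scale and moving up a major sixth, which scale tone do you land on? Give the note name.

The scale is G♭ A♭ B𝄫 C♭ D♭ E𝄫 F♭.
The scale degree 6 is E𝄫; a major sixth above that is C♭ — scale degree 4.

Cb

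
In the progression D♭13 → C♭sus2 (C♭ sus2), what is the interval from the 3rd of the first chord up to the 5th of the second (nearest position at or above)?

The 3rd of D♭13 is F; the 5th of C♭sus2 (C♭ sus2) is G♭.
From F to G♭: 1 semitone over a second = minor.

m2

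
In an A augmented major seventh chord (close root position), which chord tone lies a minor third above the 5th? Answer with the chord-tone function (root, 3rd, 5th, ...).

Spelling the chord: A C# E# G#.
The 5th is E#. A minor third above E# is G#.
G# is the chord's 7th.

7th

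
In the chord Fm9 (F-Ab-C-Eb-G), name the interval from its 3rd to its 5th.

So we need the interval from Ab up to C.
Ab up to C spans 3 letter names and 4 semitones — a major third.

major third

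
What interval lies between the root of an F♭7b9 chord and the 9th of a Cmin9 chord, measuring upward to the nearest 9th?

augmented 6th

F♭7b9 has F♭ as its root, and Cmin9 has D as its 9th.
F♭ up to D is 10 semitones, a half step wider than a major sixth, so the interval is augmented.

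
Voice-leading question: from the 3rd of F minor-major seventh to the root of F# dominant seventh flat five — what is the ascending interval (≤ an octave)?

A6

F minor-major seventh has Ab as its 3rd, and F# dominant seventh flat five has F# as its root.
From Ab to F#: 10 semitones over a sixth = augmented.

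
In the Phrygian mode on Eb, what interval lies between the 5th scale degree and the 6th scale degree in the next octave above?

The scale runs Eb Fb Gb Ab Bb Cb Db.
The 5th scale degree is Bb and the 6th degree (up an octave) is Cb.
9 letter names make it a ninth; at 13 semitones (a half step narrower than major) the quality is minor.

minor ninth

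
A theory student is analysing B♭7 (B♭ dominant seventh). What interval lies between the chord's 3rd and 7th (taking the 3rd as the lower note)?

diminished fifth

B♭ dominant seventh is spelled B♭, D, F, A♭.
3rd = D; 7th = A♭.
From D to A♭: 6 semitones over a fifth = diminished.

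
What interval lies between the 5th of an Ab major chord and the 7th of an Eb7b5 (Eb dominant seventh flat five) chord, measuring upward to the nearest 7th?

Ab major has Eb as its 5th, and Eb7b5 (Eb dominant seventh flat five) has Db as its 7th.
From Eb to Db: 10 semitones over a seventh = minor.

minor 7th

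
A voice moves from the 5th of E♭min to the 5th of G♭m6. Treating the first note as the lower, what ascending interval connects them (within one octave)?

E♭min has B♭ as its 5th, and G♭m6 has D♭ as its 5th.
3 letter names make it a third; at 3 semitones (a half step narrower than major) the quality is minor.

m3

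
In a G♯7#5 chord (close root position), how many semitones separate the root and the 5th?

8

G♯7#5 is spelled G♯-B♯-D𝄪-F♯.
G♯ to D𝄪 is an augmented fifth: 8 semitones.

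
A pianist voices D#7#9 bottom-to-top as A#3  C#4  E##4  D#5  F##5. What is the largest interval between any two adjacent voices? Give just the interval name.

Adjacent intervals: A#3→C#4 = minor third; C#4→E##4 = augmented third; E##4→D#5 = diminished seventh; D#5→F##5 = major third.
The largest is E##4 to D#5, a diminished seventh (9 semitones).

diminished 7th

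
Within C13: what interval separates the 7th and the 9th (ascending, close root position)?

major 3rd

C13 (C dominant thirteenth) is spelled C, E, G, Bb, D, A.
The 7th is Bb and the 9th is D.
Bb up to D spans 3 letter names and 4 semitones — a major third.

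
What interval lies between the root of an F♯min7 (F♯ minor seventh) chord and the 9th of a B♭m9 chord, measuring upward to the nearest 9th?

diminished fifth

The root of F♯min7 (F♯ minor seventh) is F♯; the 9th of B♭m9 is C.
F♯ up to C is 6 semitones, a half step narrower than a perfect fifth, so the interval is diminished.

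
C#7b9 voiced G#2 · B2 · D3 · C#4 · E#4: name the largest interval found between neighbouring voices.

major seventh

Adjacent intervals: G#2→B2 = minor third; B2→D3 = minor third; D3→C#4 = major seventh; C#4→E#4 = major third.
The largest is D3 to C#4, a major seventh (11 semitones).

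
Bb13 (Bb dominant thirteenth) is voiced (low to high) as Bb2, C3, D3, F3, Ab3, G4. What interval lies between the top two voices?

Those voices are Ab3 and G4.
Ab up to G spans 7 letter names and 11 semitones — a major seventh.

major seventh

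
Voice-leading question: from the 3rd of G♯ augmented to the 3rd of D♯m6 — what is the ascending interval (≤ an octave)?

G♯ augmented has B♯ as its 3rd, and D♯m6 has F♯ as its 3rd.
5 letter names make it a fifth; at 6 semitones (a half step narrower than perfect) the quality is diminished.

diminished fifth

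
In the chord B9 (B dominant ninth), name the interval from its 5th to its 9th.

B9: B D# F# A C#.
So we need the interval from F# up to C#.
From F# to C# is 7 semitones, exactly the perfect fifth.

P5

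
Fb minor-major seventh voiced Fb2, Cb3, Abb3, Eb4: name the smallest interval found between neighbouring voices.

Adjacent intervals: Fb2→Cb3 = perfect fifth; Cb3→Abb3 = minor sixth; Abb3→Eb4 = augmented fifth.
The smallest is Fb2 to Cb3, a perfect fifth (7 semitones).

perfect 5th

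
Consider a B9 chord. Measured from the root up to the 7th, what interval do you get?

minor 7th

Spelling the chord: B–D♯–F♯–A–C♯.
The root is B and the 7th is A.
B up to A is 10 semitones, a half step narrower than a major seventh, so the interval is minor.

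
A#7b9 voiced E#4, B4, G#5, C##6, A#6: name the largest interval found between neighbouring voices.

Adjacent intervals: E#4→B4 = diminished fifth; B4→G#5 = major sixth; G#5→C##6 = augmented fourth; C##6→A#6 = minor sixth.
The largest is B4 to G#5, a major sixth (9 semitones).

major sixth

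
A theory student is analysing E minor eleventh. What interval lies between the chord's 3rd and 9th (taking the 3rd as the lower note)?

The chord tones of E minor eleventh are E–G–B–D–F♯–A.
So we need the interval from G up to F♯.
G up to F♯ spans 7 letter names and 11 semitones — a major seventh.

M7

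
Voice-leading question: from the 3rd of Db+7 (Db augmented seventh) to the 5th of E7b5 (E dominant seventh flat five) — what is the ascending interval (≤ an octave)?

perfect fourth

The 3rd of Db+7 (Db augmented seventh) is F; the 5th of E7b5 (E dominant seventh flat five) is Bb.
F up to Bb spans 4 letter names and 5 semitones — a perfect fourth.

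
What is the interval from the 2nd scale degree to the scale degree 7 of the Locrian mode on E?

major sixth

The scale runs E F G A B♭ C D.
The 2nd scale degree is F and the degree 7 is D.
Counting 6 letters and 9 half steps from F gives a major sixth.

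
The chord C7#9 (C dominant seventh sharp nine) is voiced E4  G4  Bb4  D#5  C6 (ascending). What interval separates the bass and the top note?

The outer voices are E4 and C6.
13 letter names make it a thirteenth; at 20 semitones (a half step narrower than major) the quality is minor.

m13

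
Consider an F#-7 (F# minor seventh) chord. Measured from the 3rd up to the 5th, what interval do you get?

major 3rd

F#-7 (F# minor seventh) is spelled F# A C# E.
That puts A below C#.
A up to C# spans 3 letter names and 4 semitones — a major third.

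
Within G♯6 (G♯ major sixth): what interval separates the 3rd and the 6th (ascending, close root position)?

P4

G♯6: G♯-B♯-D♯-E♯.
The 3rd is B♯ and the 6th is E♯.
Counting 4 letters and 5 half steps from B♯ gives a perfect fourth.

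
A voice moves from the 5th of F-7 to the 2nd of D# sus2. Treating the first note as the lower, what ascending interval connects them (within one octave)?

augmented third

F-7 has C as its 5th, and D# sus2 has E# as its 2nd.
C up to E# is 5 semitones, a half step wider than a major third, so the interval is augmented.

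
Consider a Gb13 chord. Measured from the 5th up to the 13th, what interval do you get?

major 9th

The chord tones of Gb dominant thirteenth are Gb, Bb, Db, Fb, Ab, Eb.
That puts Db below Eb.
Db up to Eb spans 9 letter names and 14 semitones — a major ninth.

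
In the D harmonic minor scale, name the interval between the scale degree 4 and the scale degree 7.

augmented fourth

Spelling the D harmonic minor scale: D E F G A Bb C#.
The scale degree 4 is G and the 7th scale degree is C#.
4 letter names make it a fourth; at 6 semitones (a half step wider than perfect) the quality is augmented.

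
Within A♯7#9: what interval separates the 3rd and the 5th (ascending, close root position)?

m3

A♯7#9: A♯, C𝄪, E♯, G♯, B𝄪.
The 3rd is C𝄪 and the 5th is E♯.
3 letter names make it a third; at 3 semitones (a half step narrower than major) the quality is minor.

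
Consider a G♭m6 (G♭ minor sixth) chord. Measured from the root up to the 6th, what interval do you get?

G♭m6 (G♭ minor sixth) is spelled G♭, B𝄫, D♭, E♭.
So we need the interval from G♭ up to E♭.
From G♭ to E♭ is 9 semitones, exactly the major sixth.

major sixth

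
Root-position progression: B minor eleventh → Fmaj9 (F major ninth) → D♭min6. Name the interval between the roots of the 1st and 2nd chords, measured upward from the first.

The roots are B and F.
B up to F is 6 semitones, a half step narrower than a perfect fifth, so the interval is diminished.

d5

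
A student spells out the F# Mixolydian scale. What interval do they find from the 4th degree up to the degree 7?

The scale runs F# G# A# B C# D# E.
That puts B below E.
B up to E spans 4 letter names and 5 semitones — a perfect fourth.

perfect fourth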